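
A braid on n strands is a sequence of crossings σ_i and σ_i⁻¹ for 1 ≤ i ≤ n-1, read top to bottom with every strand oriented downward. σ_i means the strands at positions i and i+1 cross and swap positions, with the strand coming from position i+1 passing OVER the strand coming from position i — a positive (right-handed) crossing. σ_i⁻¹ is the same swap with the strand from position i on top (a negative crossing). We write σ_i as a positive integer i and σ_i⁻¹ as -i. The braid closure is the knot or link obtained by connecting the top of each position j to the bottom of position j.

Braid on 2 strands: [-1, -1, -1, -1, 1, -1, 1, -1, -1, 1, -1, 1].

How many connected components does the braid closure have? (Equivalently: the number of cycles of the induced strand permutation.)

2

Derivation:
Track the strand permutation on 2 strands, starting from identity.
  step 1: s1^-1 swaps positions 1,2 -> [2 1]
  step 2: s1^-1 swaps positions 1,2 -> [1 2]
  step 3: s1^-1 swaps positions 1,2 -> [2 1]
  step 4: s1^-1 swaps positions 1,2 -> [1 2]
  step 5: s1 swaps positions 1,2 -> [2 1]
  step 6: s1^-1 swaps positions 1,2 -> [1 2]
  step 7: s1 swaps positions 1,2 -> [2 1]
  step 8: s1^-1 swaps positions 1,2 -> [1 2]
  step 9: s1^-1 swaps positions 1,2 -> [2 1]
  step 10: s1 swaps positions 1,2 -> [1 2]
  step 11: s1^-1 swaps positions 1,2 -> [2 1]
  step 12: s1 swaps positions 1,2 -> [1 2]
Final permutation (position -> original strand): [1 2]
Closure components = cycle count of this permutation = 2.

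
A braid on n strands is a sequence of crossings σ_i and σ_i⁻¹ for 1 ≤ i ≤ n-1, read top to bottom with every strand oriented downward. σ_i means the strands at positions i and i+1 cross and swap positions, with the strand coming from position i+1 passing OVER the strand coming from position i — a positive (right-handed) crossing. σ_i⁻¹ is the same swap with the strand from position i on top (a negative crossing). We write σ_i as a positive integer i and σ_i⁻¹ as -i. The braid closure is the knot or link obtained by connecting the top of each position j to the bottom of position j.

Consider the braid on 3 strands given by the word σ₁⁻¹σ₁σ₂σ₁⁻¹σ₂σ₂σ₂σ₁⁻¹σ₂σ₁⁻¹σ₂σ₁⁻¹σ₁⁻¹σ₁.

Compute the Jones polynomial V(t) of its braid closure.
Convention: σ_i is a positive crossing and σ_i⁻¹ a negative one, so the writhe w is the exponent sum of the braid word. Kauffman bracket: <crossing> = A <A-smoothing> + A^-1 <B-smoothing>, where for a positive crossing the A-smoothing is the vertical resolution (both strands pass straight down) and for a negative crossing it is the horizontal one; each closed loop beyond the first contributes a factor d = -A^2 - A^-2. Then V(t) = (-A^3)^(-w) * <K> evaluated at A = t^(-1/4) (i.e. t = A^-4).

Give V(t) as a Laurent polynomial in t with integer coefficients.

t^7 - 4*t^6 + 7*t^5 - 11*t^4 + 14*t^3 - 14*t^2 + 14*t - 10 + 7*t^-1 - 4*t^-2 + t^-3

Derivation:
The presented braid s1^-1 s1 s2 s1^-1 s2 s2 s2 s1^-1 s2 s1^-1 s2 s1^-1 s1^-1 s1 on 3 strands reduces by inverse Markov moves (closure unchanged at each step):
  Deconjugate: the word is γ·β·γ⁻¹ with γ = s1^-1 s1 (prefix) and γ⁻¹ = s1^-1 s1 (suffix); strip both.
Reduced to β = s2 s1^-1 s2 s2 s2 s1^-1 s2 s1^-1 s2 s1^-1 on 3 strands, 10 crossings.
Compute on β:
Braid: s2 s1^-1 s2 s2 s2 s1^-1 s2 s1^-1 s2 s1^-1 on 3 strands, 10 crossings.
Writhe w = (#positive) - (#negative) = 6 - 4 = 2.
State-sum expansion of <K>. There are 2^10 = 1024 states.
Each crossing splits two ways (0=vertical, 1=horizontal). The state's weight is A^(#A-smoothings - #B-smoothings) * d^(loops - 1).
Tabulate the states by total A-exponent and number of loops L (A-exp: L × count):
  A^10: L=5 ×1
  A^8: L=4 ×10
  A^6: L=3 ×42, L=5 ×3
  A^4: L=2 ×90, L=4 ×29, L=6 ×1
  A^2: L=1 ×87, L=3 ×110, L=5 ×13
  A^0: L=2 ×179, L=4 ×71, L=6 ×2
  A^-2: L=3 ×187, L=5 ×23
  A^-4: L=4 ×117, L=6 ×3
  A^-6: L=5 ×45
  A^-8: L=6 ×10
  A^-10: L=7 ×1
Each group contributes A^e * Σ count * d^(L-1):
Powers of d = -A^2 - A^-2: d^2 = A^4 + 2 + A^-4; d^3 = -A^6 - 3*A^2 - 3*A^-2 - A^-6; d^4 = A^8 + 4*A^4 + 6 + 4*A^-4 + A^-8; d^5 = -A^10 - 5*A^6 - 10*A^2 - 10*A^-2 - 5*A^-6 - A^-10; d^6 = A^12 + 6*A^8 + 15*A^4 + 20 + 15*A^-4 + 6*A^-8 + A^-12.
  A^10 * (d^4) = A^18 + 4*A^14 + 6*A^10 + 4*A^6 + A^2
  A^8 * (10*d^3) = -10*A^14 - 30*A^10 - 30*A^6 - 10*A^2
  A^6 * (42*d^2 + 3*d^4) = 3*A^14 + 54*A^10 + 102*A^6 + 54*A^2 + 3*A^-2
  A^4 * (90*d + 29*d^3 + d^5) = -A^14 - 34*A^10 - 187*A^6 - 187*A^2 - 34*A^-2 - A^-6
  A^2 * (87 + 110*d^2 + 13*d^4) = 13*A^10 + 162*A^6 + 385*A^2 + 162*A^-2 + 13*A^-6
  A^0 * (179*d + 71*d^3 + 2*d^5) = -2*A^10 - 81*A^6 - 412*A^2 - 412*A^-2 - 81*A^-6 - 2*A^-10
  A^-2 * (187*d^2 + 23*d^4) = 23*A^6 + 279*A^2 + 512*A^-2 + 279*A^-6 + 23*A^-10
  A^-4 * (117*d^3 + 3*d^5) = -3*A^6 - 132*A^2 - 381*A^-2 - 381*A^-6 - 132*A^-10 - 3*A^-14
  A^-6 * (45*d^4) = 45*A^2 + 180*A^-2 + 270*A^-6 + 180*A^-10 + 45*A^-14
  A^-8 * (10*d^5) = -10*A^2 - 50*A^-2 - 100*A^-6 - 100*A^-10 - 50*A^-14 - 10*A^-18
  A^-10 * (d^6) = A^2 + 6*A^-2 + 15*A^-6 + 20*A^-10 + 15*A^-14 + 6*A^-18 + A^-22
Summing the groups: <K> = A^18 - 4*A^14 + 7*A^10 - 10*A^6 + 14*A^2 - 14*A^-2 + 14*A^-6 - 11*A^-10 + 7*A^-14 - 4*A^-18 + A^-22
Normalise by the writhe: (-A^3)^(-w) = (-A^3)^(-2) = A^-6, so f(A) = A^-6 * <K> = A^12 - 4*A^8 + 7*A^4 - 10 + 14*A^-4 - 14*A^-8 + 14*A^-12 - 11*A^-16 + 7*A^-20 - 4*A^-24 + A^-28.
Substitute A = t^(-1/4), i.e. A^e → t^(-e/4): V(t) = t^7 - 4*t^6 + 7*t^5 - 11*t^4 + 14*t^3 - 14*t^2 + 14*t - 10 + 7*t^-1 - 4*t^-2 + t^-3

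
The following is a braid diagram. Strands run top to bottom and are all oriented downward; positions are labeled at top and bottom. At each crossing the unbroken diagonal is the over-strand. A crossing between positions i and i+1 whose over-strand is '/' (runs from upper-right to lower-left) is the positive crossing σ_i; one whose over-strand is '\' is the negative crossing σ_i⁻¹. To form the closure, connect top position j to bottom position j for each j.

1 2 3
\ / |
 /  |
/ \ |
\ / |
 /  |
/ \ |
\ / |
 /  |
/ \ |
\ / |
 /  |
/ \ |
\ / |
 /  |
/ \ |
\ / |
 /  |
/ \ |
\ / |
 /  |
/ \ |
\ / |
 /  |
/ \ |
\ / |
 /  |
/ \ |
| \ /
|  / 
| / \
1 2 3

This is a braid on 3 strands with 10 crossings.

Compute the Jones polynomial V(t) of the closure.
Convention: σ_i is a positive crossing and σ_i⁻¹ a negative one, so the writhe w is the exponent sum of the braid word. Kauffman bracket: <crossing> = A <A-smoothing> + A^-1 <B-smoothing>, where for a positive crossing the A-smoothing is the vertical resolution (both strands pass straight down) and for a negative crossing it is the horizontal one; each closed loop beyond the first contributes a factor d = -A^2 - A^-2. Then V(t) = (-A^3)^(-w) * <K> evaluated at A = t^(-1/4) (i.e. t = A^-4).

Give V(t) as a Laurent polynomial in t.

-t^13 + t^12 - t^11 + t^10 - t^9 + t^8 - t^7 + t^6 + t^4

Derivation:
Reading the diagram top to bottom ('/'-over between positions i,i+1 = s_i, '\'-over = s_i^-1): braid word = s1 s1 s1 s1 s1 s1 s1 s1 s1 s2.
The presented braid s1 s1 s1 s1 s1 s1 s1 s1 s1 s2 on 3 strands reduces by inverse Markov moves (closure unchanged at each step):
  Destabilize: the word has the form β·s2 where s2 occurs only as the final letter (β ∈ B_2); drop it and the last strand → 2 strands.
Reduced to β = s1 s1 s1 s1 s1 s1 s1 s1 s1 on 2 strands, 9 crossings.
Compute on β:
Braid: s1 s1 s1 s1 s1 s1 s1 s1 s1 on 2 strands, 9 crossings.
Writhe w = (#positive) - (#negative) = 9 - 0 = 9.
Enumerate smoothing states for the bracket polynomial. There are 2^9 = 512 states.
Each crossing splits two ways (0=vertical, 1=horizontal). The state's weight is A^(#A-smoothings - #B-smoothings) * d^(loops - 1).
Tabulate the states by total A-exponent and number of loops L (A-exp: L × count):
  A^9: L=2 ×1
  A^7: L=1 ×9
  A^5: L=2 ×36
  A^3: L=3 ×84
  A^1: L=4 ×126
  A^-1: L=5 ×126
  A^-3: L=6 ×84
  A^-5: L=7 ×36
  A^-7: L=8 ×9
  A^-9: L=9 ×1
Each group contributes A^e * Σ count * d^(L-1):
Powers of d = -A^2 - A^-2: d^2 = A^4 + 2 + A^-4; d^3 = -A^6 - 3*A^2 - 3*A^-2 - A^-6; d^4 = A^8 + 4*A^4 + 6 + 4*A^-4 + A^-8; d^5 = -A^10 - 5*A^6 - 10*A^2 - 10*A^-2 - 5*A^-6 - A^-10; d^6 = A^12 + 6*A^8 + 15*A^4 + 20 + 15*A^-4 + 6*A^-8 + A^-12; d^7 = -A^14 - 7*A^10 - 21*A^6 - 35*A^2 - 35*A^-2 - 21*A^-6 - 7*A^-10 - A^-14; d^8 = A^16 + 8*A^12 + 28*A^8 + 56*A^4 + 70 + 56*A^-4 + 28*A^-8 + 8*A^-12 + A^-16.
  A^9 * (d) = -A^11 - A^7
  A^7 * (9) = 9*A^7
  A^5 * (36*d) = -36*A^7 - 36*A^3
  A^3 * (84*d^2) = 84*A^7 + 168*A^3 + 84*A^-1
  A^1 * (126*d^3) = -126*A^7 - 378*A^3 - 378*A^-1 - 126*A^-5
  A^-1 * (126*d^4) = 126*A^7 + 504*A^3 + 756*A^-1 + 504*A^-5 + 126*A^-9
  A^-3 * (84*d^5) = -84*A^7 - 420*A^3 - 840*A^-1 - 840*A^-5 - 420*A^-9 - 84*A^-13
  A^-5 * (36*d^6) = 36*A^7 + 216*A^3 + 540*A^-1 + 720*A^-5 + 540*A^-9 + 216*A^-13 + 36*A^-17
  A^-7 * (9*d^7) = -9*A^7 - 63*A^3 - 189*A^-1 - 315*A^-5 - 315*A^-9 - 189*A^-13 - 63*A^-17 - 9*A^-21
  A^-9 * (d^8) = A^7 + 8*A^3 + 28*A^-1 + 56*A^-5 + 70*A^-9 + 56*A^-13 + 28*A^-17 + 8*A^-21 + A^-25
Summing the groups: <K> = -A^11 - A^3 + A^-1 - A^-5 + A^-9 - A^-13 + A^-17 - A^-21 + A^-25
Normalise by the writhe: (-A^3)^(-w) = (-A^3)^(-9) = -A^-27, so f(A) = -A^-27 * <K> = A^-16 + A^-24 - A^-28 + A^-32 - A^-36 + A^-40 - A^-44 + A^-48 - A^-52.
Substitute A = t^(-1/4), i.e. A^e → t^(-e/4): V(t) = -t^13 + t^12 - t^11 + t^10 - t^9 + t^8 - t^7 + t^6 + t^4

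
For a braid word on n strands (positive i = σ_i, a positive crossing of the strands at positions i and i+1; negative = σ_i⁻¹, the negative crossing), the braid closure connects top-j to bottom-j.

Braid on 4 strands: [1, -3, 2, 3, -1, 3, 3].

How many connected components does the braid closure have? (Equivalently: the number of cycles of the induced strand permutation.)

3

Derivation:
Track the strand permutation on 4 strands, starting from identity.
  step 1: s1 swaps positions 1,2 -> [2 1 3 4]
  step 2: s3^-1 swaps positions 3,4 -> [2 1 4 3]
  step 3: s2 swaps positions 2,3 -> [2 4 1 3]
  step 4: s3 swaps positions 3,4 -> [2 4 3 1]
  step 5: s1^-1 swaps positions 1,2 -> [4 2 3 1]
  step 6: s3 swaps positions 3,4 -> [4 2 1 3]
  step 7: s3 swaps positions 3,4 -> [4 2 3 1]
Final permutation (position -> original strand): [4 2 3 1]
Closure components = cycle count of this permutation = 3.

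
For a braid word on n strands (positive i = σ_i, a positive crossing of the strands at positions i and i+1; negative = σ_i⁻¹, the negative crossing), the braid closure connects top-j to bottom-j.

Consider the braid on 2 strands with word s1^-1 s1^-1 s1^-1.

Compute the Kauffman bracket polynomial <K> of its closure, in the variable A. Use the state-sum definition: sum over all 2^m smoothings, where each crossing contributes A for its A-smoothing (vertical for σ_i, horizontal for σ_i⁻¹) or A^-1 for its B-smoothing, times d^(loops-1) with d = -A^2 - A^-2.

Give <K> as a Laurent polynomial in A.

A^7 - A^3 - A^-5

Derivation:
Braid: s1^-1 s1^-1 s1^-1 on 2 strands, 3 crossings.
Writhe w = (#positive) - (#negative) = 0 - 3 = -3.
State-sum expansion of <K>. There are 2^3 = 8 states.
Smooth each crossing (0=||, 1=⌣⌢); contribution A^(Σ sign_k(1-2s_k)) * d^(L-1).
  state 000: A-exp=-3, loops=2, term = A^-3 * d^1
  state 001: A-exp=-1, loops=1, term = A^-1 * d^0
  state 010: A-exp=-1, loops=1, term = A^-1 * d^0
  state 011: A-exp=+1, loops=2, term = A^1 * d^1
  state 100: A-exp=-1, loops=1, term = A^-1 * d^0
  state 101: A-exp=+1, loops=2, term = A^1 * d^1
  state 110: A-exp=+1, loops=2, term = A^1 * d^1
  state 111: A-exp=+3, loops=3, term = A^3 * d^2
Collect the terms by A-exponent (count of states per loop number):
Powers of d = -A^2 - A^-2: d^2 = A^4 + 2 + A^-4.
  A^3 * (d^2) = A^7 + 2*A^3 + A^-1
  A^1 * (3*d) = -3*A^3 - 3*A^-1
  A^-1 * (3) = 3*A^-1
  A^-3 * (d) = -A^-1 - A^-5
Summing the groups: <K> = A^7 - A^3 - A^-5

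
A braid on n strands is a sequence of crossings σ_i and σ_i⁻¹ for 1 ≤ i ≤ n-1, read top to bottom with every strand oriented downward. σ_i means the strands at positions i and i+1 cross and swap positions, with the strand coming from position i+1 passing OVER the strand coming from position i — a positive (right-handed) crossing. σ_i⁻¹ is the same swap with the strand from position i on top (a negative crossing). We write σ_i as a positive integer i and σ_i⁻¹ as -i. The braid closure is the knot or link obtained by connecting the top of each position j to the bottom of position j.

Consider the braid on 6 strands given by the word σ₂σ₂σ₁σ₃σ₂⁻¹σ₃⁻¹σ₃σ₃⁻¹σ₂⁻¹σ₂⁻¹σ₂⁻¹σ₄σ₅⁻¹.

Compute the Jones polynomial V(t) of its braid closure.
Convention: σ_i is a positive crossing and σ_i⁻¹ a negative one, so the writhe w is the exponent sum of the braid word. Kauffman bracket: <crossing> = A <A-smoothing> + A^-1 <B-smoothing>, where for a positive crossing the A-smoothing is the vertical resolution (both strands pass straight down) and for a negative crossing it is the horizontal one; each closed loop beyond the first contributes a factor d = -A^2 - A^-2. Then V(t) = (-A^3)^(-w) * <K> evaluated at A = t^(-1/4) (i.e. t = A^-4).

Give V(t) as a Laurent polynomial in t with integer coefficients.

The presented braid s2 s2 s1 s3 s2^-1 s3^-1 s3 s3^-1 s2^-1 s2^-1 s2^-1 s4 s5^-1 on 6 strands reduces by inverse Markov moves (closure unchanged at each step):
  Destabilize: the word has the form β·s5^-1 where s5^-1 occurs only as the final letter (β ∈ B_5); drop it and the last strand → 5 strands.
  Destabilize: the word has the form β·s4 where s4 occurs only as the final letter (β ∈ B_4); drop it and the last strand → 4 strands.
  Deconjugate: the word is γ·β·γ⁻¹ with γ = s2 s2 (prefix) and γ⁻¹ = s2^-1 s2^-1 (suffix); strip both.
Reduced to β = s1 s3 s2^-1 s3^-1 s3 s3^-1 s2^-1 on 4 strands, 7 crossings.
Compute on β:
First cancel adjacent σ_i σ_i⁻¹ pairs (Reidemeister II — same braid, same closure): s1 s3 s2^-1 s3^-1 s3 s3^-1 s2^-1 → s1 s3 s2^-1 s3^-1 s2^-1.
Braid: s1 s3 s2^-1 s3^-1 s2^-1 on 4 strands, 5 crossings.
Writhe w = (#positive) - (#negative) = 2 - 3 = -1.
Computing the Kauffman bracket via state sum. There are 2^5 = 32 states.
Each crossing splits two ways (0=vertical, 1=horizontal). The state's weight is A^(#A-smoothings - #B-smoothings) * d^(loops - 1).
  state 00000: A-exp=-1, loops=4, term = A^-1 * d^3
  state 00001: A-exp=+1, loops=3, term = A^1 * d^2
  state 00010: A-exp=+1, loops=3, term = A^1 * d^2
  state 00011: A-exp=+3, loops=2, term = A^3 * d^1
  state 00100: A-exp=+1, loops=3, term = A^1 * d^2
  state 00101: A-exp=+3, loops=4, term = A^3 * d^3
  state 00110: A-exp=+3, loops=2, term = A^3 * d^1
  state 00111: A-exp=+5, loops=3, term = A^5 * d^2
  state 01000: A-exp=-3, loops=3, term = A^-3 * d^2
  state 01001: A-exp=-1, loops=2, term = A^-1 * d^1
  state 01010: A-exp=-1, loops=4, term = A^-1 * d^3
  state 01011: A-exp=+1, loops=3, term = A^1 * d^2
  state 01100: A-exp=-1, loops=2, term = A^-1 * d^1
  state 01101: A-exp=+1, loops=3, term = A^1 * d^2
  state 01110: A-exp=+1, loops=3, term = A^1 * d^2
  state 01111: A-exp=+3, loops=2, term = A^3 * d^1
  state 10000: A-exp=-3, loops=3, term = A^-3 * d^2
  state 10001: A-exp=-1, loops=2, term = A^-1 * d^1
  state 10010: A-exp=-1, loops=2, term = A^-1 * d^1
  state 10011: A-exp=+1, loops=1, term = A^1 * d^0
  state 10100: A-exp=-1, loops=2, term = A^-1 * d^1
  state 10101: A-exp=+1, loops=3, term = A^1 * d^2
  state 10110: A-exp=+1, loops=1, term = A^1 * d^0
  state 10111: A-exp=+3, loops=2, term = A^3 * d^1
  state 11000: A-exp=-5, loops=2, term = A^-5 * d^1
  state 11001: A-exp=-3, loops=1, term = A^-3 * d^0
  state 11010: A-exp=-3, loops=3, term = A^-3 * d^2
  state 11011: A-exp=-1, loops=2, term = A^-1 * d^1
  state 11100: A-exp=-3, loops=1, term = A^-3 * d^0
  state 11101: A-exp=-1, loops=2, term = A^-1 * d^1
  state 11110: A-exp=-1, loops=2, term = A^-1 * d^1
  state 11111: A-exp=+1, loops=1, term = A^1 * d^0
Collect the terms by A-exponent (count of states per loop number):
Powers of d = -A^2 - A^-2: d^2 = A^4 + 2 + A^-4; d^3 = -A^6 - 3*A^2 - 3*A^-2 - A^-6.
  A^5 * (d^2) = A^9 + 2*A^5 + A
  A^3 * (4*d + d^3) = -A^9 - 7*A^5 - 7*A - A^-3
  A^1 * (3 + 7*d^2) = 7*A^5 + 17*A + 7*A^-3
  A^-1 * (8*d + 2*d^3) = -2*A^5 - 14*A - 14*A^-3 - 2*A^-7
  A^-3 * (2 + 3*d^2) = 3*A + 8*A^-3 + 3*A^-7
  A^-5 * (d) = -A^-3 - A^-7
Summing the groups: <K> = -A^-3
Normalise by the writhe: (-A^3)^(-w) = (-A^3)^(1) = -A^3, so f(A) = -A^3 * <K> = 1.
Substitute A = t^(-1/4), i.e. A^e → t^(-e/4): V(t) = 1

Answer: 1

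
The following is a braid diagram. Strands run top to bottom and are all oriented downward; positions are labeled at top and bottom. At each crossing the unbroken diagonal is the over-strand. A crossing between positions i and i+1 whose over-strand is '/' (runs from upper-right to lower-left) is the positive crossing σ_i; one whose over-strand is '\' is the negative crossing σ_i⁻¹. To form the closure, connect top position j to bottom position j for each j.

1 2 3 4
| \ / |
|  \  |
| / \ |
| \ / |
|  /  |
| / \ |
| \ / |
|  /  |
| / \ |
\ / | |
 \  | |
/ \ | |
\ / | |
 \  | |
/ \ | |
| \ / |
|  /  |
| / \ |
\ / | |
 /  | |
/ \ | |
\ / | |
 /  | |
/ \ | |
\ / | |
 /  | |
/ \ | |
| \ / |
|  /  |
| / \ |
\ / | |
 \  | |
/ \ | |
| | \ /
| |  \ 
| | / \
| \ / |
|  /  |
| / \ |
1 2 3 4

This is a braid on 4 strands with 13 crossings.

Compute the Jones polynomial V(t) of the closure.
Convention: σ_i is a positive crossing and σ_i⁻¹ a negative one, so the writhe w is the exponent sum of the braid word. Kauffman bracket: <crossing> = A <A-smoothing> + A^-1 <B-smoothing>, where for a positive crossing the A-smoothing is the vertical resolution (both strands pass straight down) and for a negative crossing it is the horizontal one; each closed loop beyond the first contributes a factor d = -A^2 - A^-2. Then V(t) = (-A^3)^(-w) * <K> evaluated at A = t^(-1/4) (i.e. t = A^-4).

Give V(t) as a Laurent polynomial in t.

Reading the diagram top to bottom ('/'-over between positions i,i+1 = s_i, '\'-over = s_i^-1): braid word = s2^-1 s2 s2 s1^-1 s1^-1 s2 s1 s1 s1 s2 s1^-1 s3^-1 s2.
The presented braid s2^-1 s2 s2 s1^-1 s1^-1 s2 s1 s1 s1 s2 s1^-1 s3^-1 s2 on 4 strands reduces by inverse Markov moves (closure unchanged at each step):
  Deconjugate: the word is γ·β·γ⁻¹ with γ = s2^-1 (prefix) and γ⁻¹ = s2 (suffix); strip both.
  Destabilize: the word has the form β·s3^-1 where s3^-1 occurs only as the final letter (β ∈ B_3); drop it and the last strand → 3 strands.
Reduced to β = s2 s2 s1^-1 s1^-1 s2 s1 s1 s1 s2 s1^-1 on 3 strands, 10 crossings.
Compute on β:
Braid: s2 s2 s1^-1 s1^-1 s2 s1 s1 s1 s2 s1^-1 on 3 strands, 10 crossings.
Writhe w = (#positive) - (#negative) = 7 - 3 = 4.
State-sum expansion of <K>. There are 2^10 = 1024 states.
Smooth each crossing (0=||, 1=⌣⌢); contribution A^(Σ sign_k(1-2s_k)) * d^(L-1).
Tabulate the states by total A-exponent and number of loops L (A-exp: L × count):
  A^10: L=4 ×1
  A^8: L=3 ×7, L=5 ×3
  A^6: L=2 ×19, L=4 ×23, L=6 ×3
  A^4: L=1 ×20, L=3 ×75, L=5 ×24, L=7 ×1
  A^2: L=2 ×114, L=4 ×86, L=6 ×10
  A^0: L=1 ×51, L=3 ×155, L=5 ×45, L=7 ×1
  A^-2: L=2 ×102, L=4 ×98, L=6 ×10
  A^-4: L=3 ×89, L=5 ×30, L=7 ×1
  A^-6: L=4 ×41, L=6 ×4
  A^-8: L=5 ×10
  A^-10: L=6 ×1
Each group contributes A^e * Σ count * d^(L-1):
Powers of d = -A^2 - A^-2: d^2 = A^4 + 2 + A^-4; d^3 = -A^6 - 3*A^2 - 3*A^-2 - A^-6; d^4 = A^8 + 4*A^4 + 6 + 4*A^-4 + A^-8; d^5 = -A^10 - 5*A^6 - 10*A^2 - 10*A^-2 - 5*A^-6 - A^-10; d^6 = A^12 + 6*A^8 + 15*A^4 + 20 + 15*A^-4 + 6*A^-8 + A^-12.
  A^10 * (d^3) = -A^16 - 3*A^12 - 3*A^8 - A^4
  A^8 * (7*d^2 + 3*d^4) = 3*A^16 + 19*A^12 + 32*A^8 + 19*A^4 + 3
  A^6 * (19*d + 23*d^3 + 3*d^5) = -3*A^16 - 38*A^12 - 118*A^8 - 118*A^4 - 38 - 3*A^-4
  A^4 * (20 + 75*d^2 + 24*d^4 + d^6) = A^16 + 30*A^12 + 186*A^8 + 334*A^4 + 186 + 30*A^-4 + A^-8
  A^2 * (114*d + 86*d^3 + 10*d^5) = -10*A^12 - 136*A^8 - 472*A^4 - 472 - 136*A^-4 - 10*A^-8
  A^0 * (51 + 155*d^2 + 45*d^4 + d^6) = A^12 + 51*A^8 + 350*A^4 + 651 + 350*A^-4 + 51*A^-8 + A^-12
  A^-2 * (102*d + 98*d^3 + 10*d^5) = -10*A^8 - 148*A^4 - 496 - 496*A^-4 - 148*A^-8 - 10*A^-12
  A^-4 * (89*d^2 + 30*d^4 + d^6) = A^8 + 36*A^4 + 224 + 378*A^-4 + 224*A^-8 + 36*A^-12 + A^-16
  A^-6 * (41*d^3 + 4*d^5) = -4*A^4 - 61 - 163*A^-4 - 163*A^-8 - 61*A^-12 - 4*A^-16
  A^-8 * (10*d^4) = 10 + 40*A^-4 + 60*A^-8 + 40*A^-12 + 10*A^-16
  A^-10 * (d^5) = -1 - 5*A^-4 - 10*A^-8 - 10*A^-12 - 5*A^-16 - A^-20
Summing the groups: <K> = -A^12 + 3*A^8 - 4*A^4 + 6 - 5*A^-4 + 5*A^-8 - 4*A^-12 + 2*A^-16 - A^-20
Normalise by the writhe: (-A^3)^(-w) = (-A^3)^(-4) = A^-12, so f(A) = A^-12 * <K> = -1 + 3*A^-4 - 4*A^-8 + 6*A^-12 - 5*A^-16 + 5*A^-20 - 4*A^-24 + 2*A^-28 - A^-32.
Substitute A = t^(-1/4), i.e. A^e → t^(-e/4): V(t) = -t^8 + 2*t^7 - 4*t^6 + 5*t^5 - 5*t^4 + 6*t^3 - 4*t^2 + 3*t - 1

Answer: -t^8 + 2*t^7 - 4*t^6 + 5*t^5 - 5*t^4 + 6*t^3 - 4*t^2 + 3*t - 1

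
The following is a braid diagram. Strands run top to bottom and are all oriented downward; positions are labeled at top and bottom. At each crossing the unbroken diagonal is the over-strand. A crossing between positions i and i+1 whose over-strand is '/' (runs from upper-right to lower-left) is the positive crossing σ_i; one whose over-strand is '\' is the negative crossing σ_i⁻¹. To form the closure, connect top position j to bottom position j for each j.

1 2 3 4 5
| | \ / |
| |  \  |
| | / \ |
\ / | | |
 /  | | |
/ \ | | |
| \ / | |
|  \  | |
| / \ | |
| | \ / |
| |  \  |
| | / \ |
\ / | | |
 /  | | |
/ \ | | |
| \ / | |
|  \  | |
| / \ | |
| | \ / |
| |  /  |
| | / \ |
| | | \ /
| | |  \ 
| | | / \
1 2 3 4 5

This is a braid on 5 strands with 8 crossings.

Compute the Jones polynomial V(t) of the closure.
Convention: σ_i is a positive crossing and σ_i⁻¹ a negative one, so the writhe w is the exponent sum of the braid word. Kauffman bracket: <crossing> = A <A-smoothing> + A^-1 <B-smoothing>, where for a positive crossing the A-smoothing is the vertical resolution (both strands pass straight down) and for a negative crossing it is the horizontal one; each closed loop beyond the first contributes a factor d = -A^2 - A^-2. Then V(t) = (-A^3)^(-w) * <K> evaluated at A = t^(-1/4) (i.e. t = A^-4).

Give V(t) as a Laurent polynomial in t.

Reading the diagram top to bottom ('/'-over between positions i,i+1 = s_i, '\'-over = s_i^-1): braid word = s3^-1 s1 s2^-1 s3^-1 s1 s2^-1 s3 s4^-1.
The presented braid s3^-1 s1 s2^-1 s3^-1 s1 s2^-1 s3 s4^-1 on 5 strands reduces by inverse Markov moves (closure unchanged at each step):
  Destabilize: the word has the form β·s4^-1 where s4^-1 occurs only as the final letter (β ∈ B_4); drop it and the last strand → 4 strands.
  Deconjugate: the word is γ·β·γ⁻¹ with γ = s3^-1 (prefix) and γ⁻¹ = s3 (suffix); strip both.
Reduced to β = s1 s2^-1 s3^-1 s1 s2^-1 on 4 strands, 5 crossings.
Compute on β:
Braid: s1 s2^-1 s3^-1 s1 s2^-1 on 4 strands, 5 crossings.
Writhe w = (#positive) - (#negative) = 2 - 3 = -1.
Enumerate smoothing states for the bracket polynomial. There are 2^5 = 32 states.
Each crossing splits two ways (0=vertical, 1=horizontal). The state's weight is A^(#A-smoothings - #B-smoothings) * d^(loops - 1).
  state 00000: A-exp=-1, loops=4, term = A^-1 * d^3
  state 00001: A-exp=+1, loops=3, term = A^1 * d^2
  state 00010: A-exp=-3, loops=3, term = A^-3 * d^2
  state 00011: A-exp=-1, loops=2, term = A^-1 * d^1
  state 00100: A-exp=+1, loops=3, term = A^1 * d^2
  state 00101: A-exp=+3, loops=2, term = A^3 * d^1
  state 00110: A-exp=-1, loops=2, term = A^-1 * d^1
  state 00111: A-exp=+1, loops=1, term = A^1 * d^0
  state 01000: A-exp=+1, loops=3, term = A^1 * d^2
  state 01001: A-exp=+3, loops=4, term = A^3 * d^3
  state 01010: A-exp=-1, loops=2, term = A^-1 * d^1
  state 01011: A-exp=+1, loops=3, term = A^1 * d^2
  state 01100: A-exp=+3, loops=2, term = A^3 * d^1
  state 01101: A-exp=+5, loops=3, term = A^5 * d^2
  state 01110: A-exp=+1, loops=1, term = A^1 * d^0
  state 01111: A-exp=+3, loops=2, term = A^3 * d^1
  state 10000: A-exp=-3, loops=3, term = A^-3 * d^2
  state 10001: A-exp=-1, loops=2, term = A^-1 * d^1
  state 10010: A-exp=-5, loops=4, term = A^-5 * d^3
  state 10011: A-exp=-3, loops=3, term = A^-3 * d^2
  state 10100: A-exp=-1, loops=2, term = A^-1 * d^1
  state 10101: A-exp=+1, loops=1, term = A^1 * d^0
  state 10110: A-exp=-3, loops=3, term = A^-3 * d^2
  state 10111: A-exp=-1, loops=2, term = A^-1 * d^1
  state 11000: A-exp=-1, loops=2, term = A^-1 * d^1
  state 11001: A-exp=+1, loops=3, term = A^1 * d^2
  state 11010: A-exp=-3, loops=3, term = A^-3 * d^2
  state 11011: A-exp=-1, loops=2, term = A^-1 * d^1
  state 11100: A-exp=+1, loops=1, term = A^1 * d^0
  state 11101: A-exp=+3, loops=2, term = A^3 * d^1
  state 11110: A-exp=-1, loops=2, term = A^-1 * d^1
  state 11111: A-exp=+1, loops=1, term = A^1 * d^0
Collect the terms by A-exponent (count of states per loop number):
Powers of d = -A^2 - A^-2: d^2 = A^4 + 2 + A^-4; d^3 = -A^6 - 3*A^2 - 3*A^-2 - A^-6.
  A^5 * (d^2) = A^9 + 2*A^5 + A
  A^3 * (4*d + d^3) = -A^9 - 7*A^5 - 7*A - A^-3
  A^1 * (5 + 5*d^2) = 5*A^5 + 15*A + 5*A^-3
  A^-1 * (9*d + d^3) = -A^5 - 12*A - 12*A^-3 - A^-7
  A^-3 * (5*d^2) = 5*A + 10*A^-3 + 5*A^-7
  A^-5 * (d^3) = -A - 3*A^-3 - 3*A^-7 - A^-11
Summing the groups: <K> = -A^5 + A - A^-3 + A^-7 - A^-11
Normalise by the writhe: (-A^3)^(-w) = (-A^3)^(1) = -A^3, so f(A) = -A^3 * <K> = A^8 - A^4 + 1 - A^-4 + A^-8.
Substitute A = t^(-1/4), i.e. A^e → t^(-e/4): V(t) = t^2 - t + 1 - t^-1 + t^-2

Answer: t^2 - t + 1 - t^-1 + t^-2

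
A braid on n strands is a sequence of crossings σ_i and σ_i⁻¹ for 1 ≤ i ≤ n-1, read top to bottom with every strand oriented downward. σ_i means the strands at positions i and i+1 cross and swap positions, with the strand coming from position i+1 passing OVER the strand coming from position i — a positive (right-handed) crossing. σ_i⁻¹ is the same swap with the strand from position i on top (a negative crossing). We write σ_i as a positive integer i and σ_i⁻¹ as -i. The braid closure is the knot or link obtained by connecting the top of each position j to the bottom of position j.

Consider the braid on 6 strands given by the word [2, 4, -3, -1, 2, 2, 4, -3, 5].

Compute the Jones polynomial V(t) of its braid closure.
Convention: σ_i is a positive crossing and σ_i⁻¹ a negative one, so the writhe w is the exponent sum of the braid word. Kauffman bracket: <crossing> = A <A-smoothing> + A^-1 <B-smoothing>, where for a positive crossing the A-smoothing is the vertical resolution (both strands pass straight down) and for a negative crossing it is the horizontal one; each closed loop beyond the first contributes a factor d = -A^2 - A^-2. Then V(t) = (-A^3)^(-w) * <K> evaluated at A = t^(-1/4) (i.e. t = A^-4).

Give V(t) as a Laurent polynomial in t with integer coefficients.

-t^6 + 2*t^5 - 3*t^4 + 4*t^3 - 3*t^2 + 3*t - 2 + t^-1

Derivation:
The presented braid s2 s4 s3^-1 s1^-1 s2 s2 s4 s3^-1 s5 on 6 strands reduces by inverse Markov moves (closure unchanged at each step):
  Destabilize: the word has the form β·s5 where s5 occurs only as the final letter (β ∈ B_5); drop it and the last strand → 5 strands.
Reduced to β = s2 s4 s3^-1 s1^-1 s2 s2 s4 s3^-1 on 5 strands, 8 crossings.
Compute on β:
Braid: s2 s4 s3^-1 s1^-1 s2 s2 s4 s3^-1 on 5 strands, 8 crossings.
Writhe w = (#positive) - (#negative) = 5 - 3 = 2.
State-sum expansion of <K>. There are 2^8 = 256 states.
For each crossing: s=0 is the vertical smoothing, s=1 horizontal. Crossing k contributes A^(sign_k * (1 - 2*s_k)); loop factor d = -A^2 - A^-2.
Tabulate the states by total A-exponent and number of loops L (A-exp: L × count):
  A^8: L=4 ×1
  A^6: L=3 ×7, L=5 ×1
  A^4: L=2 ×19, L=4 ×9
  A^2: L=1 ×19, L=3 ×35, L=5 ×2
  A^0: L=2 ×48, L=4 ×22
  A^-2: L=3 ×49, L=5 ×7
  A^-4: L=4 ×27, L=6 ×1
  A^-6: L=5 ×8
  A^-8: L=6 ×1
Each group contributes A^e * Σ count * d^(L-1):
Powers of d = -A^2 - A^-2: d^2 = A^4 + 2 + A^-4; d^3 = -A^6 - 3*A^2 - 3*A^-2 - A^-6; d^4 = A^8 + 4*A^4 + 6 + 4*A^-4 + A^-8; d^5 = -A^10 - 5*A^6 - 10*A^2 - 10*A^-2 - 5*A^-6 - A^-10.
  A^8 * (d^3) = -A^14 - 3*A^10 - 3*A^6 - A^2
  A^6 * (7*d^2 + d^4) = A^14 + 11*A^10 + 20*A^6 + 11*A^2 + A^-2
  A^4 * (19*d + 9*d^3) = -9*A^10 - 46*A^6 - 46*A^2 - 9*A^-2
  A^2 * (19 + 35*d^2 + 2*d^4) = 2*A^10 + 43*A^6 + 101*A^2 + 43*A^-2 + 2*A^-6
  A^0 * (48*d + 22*d^3) = -22*A^6 - 114*A^2 - 114*A^-2 - 22*A^-6
  A^-2 * (49*d^2 + 7*d^4) = 7*A^6 + 77*A^2 + 140*A^-2 + 77*A^-6 + 7*A^-10
  A^-4 * (27*d^3 + d^5) = -A^6 - 32*A^2 - 91*A^-2 - 91*A^-6 - 32*A^-10 - A^-14
  A^-6 * (8*d^4) = 8*A^2 + 32*A^-2 + 48*A^-6 + 32*A^-10 + 8*A^-14
  A^-8 * (d^5) = -A^2 - 5*A^-2 - 10*A^-6 - 10*A^-10 - 5*A^-14 - A^-18
Summing the groups: <K> = A^10 - 2*A^6 + 3*A^2 - 3*A^-2 + 4*A^-6 - 3*A^-10 + 2*A^-14 - A^-18
Normalise by the writhe: (-A^3)^(-w) = (-A^3)^(-2) = A^-6, so f(A) = A^-6 * <K> = A^4 - 2 + 3*A^-4 - 3*A^-8 + 4*A^-12 - 3*A^-16 + 2*A^-20 - A^-24.
Substitute A = t^(-1/4), i.e. A^e → t^(-e/4): V(t) = -t^6 + 2*t^5 - 3*t^4 + 4*t^3 - 3*t^2 + 3*t - 2 + t^-1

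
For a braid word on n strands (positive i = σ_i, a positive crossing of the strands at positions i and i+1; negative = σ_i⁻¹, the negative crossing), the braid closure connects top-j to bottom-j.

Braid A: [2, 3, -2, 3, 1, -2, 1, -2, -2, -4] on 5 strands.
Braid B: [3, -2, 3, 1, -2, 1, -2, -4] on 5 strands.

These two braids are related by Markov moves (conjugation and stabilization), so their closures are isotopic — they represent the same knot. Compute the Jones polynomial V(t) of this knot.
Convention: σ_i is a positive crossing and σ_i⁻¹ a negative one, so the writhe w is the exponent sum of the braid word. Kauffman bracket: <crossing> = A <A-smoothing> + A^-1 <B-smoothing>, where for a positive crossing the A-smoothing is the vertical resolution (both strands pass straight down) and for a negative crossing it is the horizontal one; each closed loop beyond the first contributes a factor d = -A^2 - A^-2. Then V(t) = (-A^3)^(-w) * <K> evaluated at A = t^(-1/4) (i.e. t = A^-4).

t^4 - 2*t^3 + 3*t^2 - 4*t + 4 - 3*t^-1 + 3*t^-2 - t^-3

Derivation:
Markov-equivalent braids have isotopic closures, hence identical knot invariants. Strip the Markov moves from each word to reach a common short braid β, then compute V(t) once on β.
Braid A: s2 s3 s2^-1 s3 s1 s2^-1 s1 s2^-1 s2^-1 s4^-1 on 5 strands reduces by inverse Markov moves (closure unchanged at each step):
  Destabilize: the word has the form β·s4^-1 where s4^-1 occurs only as the final letter (β ∈ B_4); drop it and the last strand → 4 strands.
  Deconjugate: the word is γ·β·γ⁻¹ with γ = s2 (prefix) and γ⁻¹ = s2^-1 (suffix); strip both.
Reduced to β = s3 s2^-1 s3 s1 s2^-1 s1 s2^-1 on 4 strands, 7 crossings.
Braid B: s3 s2^-1 s3 s1 s2^-1 s1 s2^-1 s4^-1 on 5 strands reduces by inverse Markov moves (closure unchanged at each step):
  Destabilize: the word has the form β·s4^-1 where s4^-1 occurs only as the final letter (β ∈ B_4); drop it and the last strand → 4 strands.
Reduced to β = s3 s2^-1 s3 s1 s2^-1 s1 s2^-1 on 4 strands, 7 crossings.
Both give the same β = s3 s2^-1 s3 s1 s2^-1 s1 s2^-1 on 4 strands, so one state sum suffices:
Braid: s3 s2^-1 s3 s1 s2^-1 s1 s2^-1 on 4 strands, 7 crossings.
Writhe w = (#positive) - (#negative) = 4 - 3 = 1.
Computing the Kauffman bracket via state sum. There are 2^7 = 128 states.
Each crossing splits two ways (0=vertical, 1=horizontal). The state's weight is A^(#A-smoothings - #B-smoothings) * d^(loops - 1).
Tabulate the states by total A-exponent and number of loops L (A-exp: L × count):
  A^7: L=5 ×1
  A^5: L=4 ×7
  A^3: L=3 ×21
  A^1: L=2 ×32, L=4 ×3
  A^-1: L=1 ×21, L=3 ×14
  A^-3: L=2 ×19, L=4 ×2
  A^-5: L=3 ×7
  A^-7: L=4 ×1
Each group contributes A^e * Σ count * d^(L-1):
Powers of d = -A^2 - A^-2: d^2 = A^4 + 2 + A^-4; d^3 = -A^6 - 3*A^2 - 3*A^-2 - A^-6; d^4 = A^8 + 4*A^4 + 6 + 4*A^-4 + A^-8.
  A^7 * (d^4) = A^15 + 4*A^11 + 6*A^7 + 4*A^3 + A^-1
  A^5 * (7*d^3) = -7*A^11 - 21*A^7 - 21*A^3 - 7*A^-1
  A^3 * (21*d^2) = 21*A^7 + 42*A^3 + 21*A^-1
  A^1 * (32*d + 3*d^3) = -3*A^7 - 41*A^3 - 41*A^-1 - 3*A^-5
  A^-1 * (21 + 14*d^2) = 14*A^3 + 49*A^-1 + 14*A^-5
  A^-3 * (19*d + 2*d^3) = -2*A^3 - 25*A^-1 - 25*A^-5 - 2*A^-9
  A^-5 * (7*d^2) = 7*A^-1 + 14*A^-5 + 7*A^-9
  A^-7 * (d^3) = -A^-1 - 3*A^-5 - 3*A^-9 - A^-13
Summing the groups: <K> = A^15 - 3*A^11 + 3*A^7 - 4*A^3 + 4*A^-1 - 3*A^-5 + 2*A^-9 - A^-13
Normalise by the writhe: (-A^3)^(-w) = (-A^3)^(-1) = -A^-3, so f(A) = -A^-3 * <K> = -A^12 + 3*A^8 - 3*A^4 + 4 - 4*A^-4 + 3*A^-8 - 2*A^-12 + A^-16.
Substitute A = t^(-1/4), i.e. A^e → t^(-e/4): V(t) = t^4 - 2*t^3 + 3*t^2 - 4*t + 4 - 3*t^-1 + 3*t^-2 - t^-3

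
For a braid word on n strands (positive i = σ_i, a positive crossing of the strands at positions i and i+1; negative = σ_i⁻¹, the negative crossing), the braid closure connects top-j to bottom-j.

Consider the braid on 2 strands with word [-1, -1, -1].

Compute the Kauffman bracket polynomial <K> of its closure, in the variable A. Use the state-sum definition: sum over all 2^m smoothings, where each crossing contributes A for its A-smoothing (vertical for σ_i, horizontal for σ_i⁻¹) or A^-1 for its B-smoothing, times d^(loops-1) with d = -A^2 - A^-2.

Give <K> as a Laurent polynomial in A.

A^7 - A^3 - A^-5

Derivation:
Braid: s1^-1 s1^-1 s1^-1 on 2 strands, 3 crossings.
Writhe w = (#positive) - (#negative) = 0 - 3 = -3.
Enumerate smoothing states for the bracket polynomial. There are 2^3 = 8 states.
Smooth each crossing (0=||, 1=⌣⌢); contribution A^(Σ sign_k(1-2s_k)) * d^(L-1).
  state 000: A-exp=-3, loops=2, term = A^-3 * d^1
  state 001: A-exp=-1, loops=1, term = A^-1 * d^0
  state 010: A-exp=-1, loops=1, term = A^-1 * d^0
  state 011: A-exp=+1, loops=2, term = A^1 * d^1
  state 100: A-exp=-1, loops=1, term = A^-1 * d^0
  state 101: A-exp=+1, loops=2, term = A^1 * d^1
  state 110: A-exp=+1, loops=2, term = A^1 * d^1
  state 111: A-exp=+3, loops=3, term = A^3 * d^2
Collect the terms by A-exponent (count of states per loop number):
Powers of d = -A^2 - A^-2: d^2 = A^4 + 2 + A^-4.
  A^3 * (d^2) = A^7 + 2*A^3 + A^-1
  A^1 * (3*d) = -3*A^3 - 3*A^-1
  A^-1 * (3) = 3*A^-1
  A^-3 * (d) = -A^-1 - A^-5
Summing the groups: <K> = A^7 - A^3 - A^-5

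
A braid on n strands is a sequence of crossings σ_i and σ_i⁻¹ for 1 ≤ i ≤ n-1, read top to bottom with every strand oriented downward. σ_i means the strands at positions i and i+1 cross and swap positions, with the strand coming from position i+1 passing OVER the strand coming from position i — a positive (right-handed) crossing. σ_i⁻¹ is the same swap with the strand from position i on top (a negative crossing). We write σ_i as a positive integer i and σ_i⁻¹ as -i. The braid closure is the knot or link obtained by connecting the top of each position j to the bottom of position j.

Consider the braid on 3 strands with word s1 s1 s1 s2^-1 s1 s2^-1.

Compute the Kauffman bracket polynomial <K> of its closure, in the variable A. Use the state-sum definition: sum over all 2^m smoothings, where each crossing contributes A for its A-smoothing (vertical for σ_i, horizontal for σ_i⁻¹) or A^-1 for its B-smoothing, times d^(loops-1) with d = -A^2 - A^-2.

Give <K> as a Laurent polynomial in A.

Braid: s1 s1 s1 s2^-1 s1 s2^-1 on 3 strands, 6 crossings.
Writhe w = (#positive) - (#negative) = 4 - 2 = 2.
Computing the Kauffman bracket via state sum. There are 2^6 = 64 states.
Smooth each crossing (0=||, 1=⌣⌢); contribution A^(Σ sign_k(1-2s_k)) * d^(L-1).
Tabulate the states by total A-exponent and number of loops L (A-exp: L × count):
  A^6: L=3 ×1
  A^4: L=2 ×6
  A^2: L=1 ×11, L=3 ×4
  A^0: L=2 ×19, L=4 ×1
  A^-2: L=3 ×15
  A^-4: L=4 ×6
  A^-6: L=5 ×1
Each group contributes A^e * Σ count * d^(L-1):
Powers of d = -A^2 - A^-2: d^2 = A^4 + 2 + A^-4; d^3 = -A^6 - 3*A^2 - 3*A^-2 - A^-6; d^4 = A^8 + 4*A^4 + 6 + 4*A^-4 + A^-8.
  A^6 * (d^2) = A^10 + 2*A^6 + A^2
  A^4 * (6*d) = -6*A^6 - 6*A^2
  A^2 * (11 + 4*d^2) = 4*A^6 + 19*A^2 + 4*A^-2
  A^0 * (19*d + d^3) = -A^6 - 22*A^2 - 22*A^-2 - A^-6
  A^-2 * (15*d^2) = 15*A^2 + 30*A^-2 + 15*A^-6
  A^-4 * (6*d^3) = -6*A^2 - 18*A^-2 - 18*A^-6 - 6*A^-10
  A^-6 * (d^4) = A^2 + 4*A^-2 + 6*A^-6 + 4*A^-10 + A^-14
Summing the groups: <K> = A^10 - A^6 + 2*A^2 - 2*A^-2 + 2*A^-6 - 2*A^-10 + A^-14

Answer: A^10 - A^6 + 2*A^2 - 2*A^-2 + 2*A^-6 - 2*A^-10 + A^-14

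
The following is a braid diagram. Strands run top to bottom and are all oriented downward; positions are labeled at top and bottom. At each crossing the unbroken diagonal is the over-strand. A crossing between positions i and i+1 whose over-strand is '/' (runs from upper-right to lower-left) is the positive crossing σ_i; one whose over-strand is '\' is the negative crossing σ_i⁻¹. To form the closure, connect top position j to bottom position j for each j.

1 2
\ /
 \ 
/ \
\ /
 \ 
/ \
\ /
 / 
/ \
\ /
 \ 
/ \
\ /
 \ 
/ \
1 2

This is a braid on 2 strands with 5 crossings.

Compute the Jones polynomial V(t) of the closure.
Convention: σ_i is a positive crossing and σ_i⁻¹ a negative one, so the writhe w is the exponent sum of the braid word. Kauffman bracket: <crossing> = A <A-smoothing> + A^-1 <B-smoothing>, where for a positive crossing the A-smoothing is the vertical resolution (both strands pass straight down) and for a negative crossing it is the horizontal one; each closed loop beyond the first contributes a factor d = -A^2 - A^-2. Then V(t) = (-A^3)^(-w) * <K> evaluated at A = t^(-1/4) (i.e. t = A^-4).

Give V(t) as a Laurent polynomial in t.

t^-1 + t^-3 - t^-4

Derivation:
Reading the diagram top to bottom ('/'-over between positions i,i+1 = s_i, '\'-over = s_i^-1): braid word = s1^-1 s1^-1 s1 s1^-1 s1^-1.
First cancel adjacent σ_i σ_i⁻¹ pairs (Reidemeister II — same braid, same closure): s1^-1 s1^-1 s1 s1^-1 s1^-1 → s1^-1 s1^-1 s1^-1.
Braid: s1^-1 s1^-1 s1^-1 on 2 strands, 3 crossings.
Writhe w = (#positive) - (#negative) = 0 - 3 = -3.
State-sum expansion of <K>. There are 2^3 = 8 states.
Each crossing splits two ways (0=vertical, 1=horizontal). The state's weight is A^(#A-smoothings - #B-smoothings) * d^(loops - 1).
  state 000: A-exp=-3, loops=2, term = A^-3 * d^1
  state 001: A-exp=-1, loops=1, term = A^-1 * d^0
  state 010: A-exp=-1, loops=1, term = A^-1 * d^0
  state 011: A-exp=+1, loops=2, term = A^1 * d^1
  state 100: A-exp=-1, loops=1, term = A^-1 * d^0
  state 101: A-exp=+1, loops=2, term = A^1 * d^1
  state 110: A-exp=+1, loops=2, term = A^1 * d^1
  state 111: A-exp=+3, loops=3, term = A^3 * d^2
Collect the terms by A-exponent (count of states per loop number):
Powers of d = -A^2 - A^-2: d^2 = A^4 + 2 + A^-4.
  A^3 * (d^2) = A^7 + 2*A^3 + A^-1
  A^1 * (3*d) = -3*A^3 - 3*A^-1
  A^-1 * (3) = 3*A^-1
  A^-3 * (d) = -A^-1 - A^-5
Summing the groups: <K> = A^7 - A^3 - A^-5
Normalise by the writhe: (-A^3)^(-w) = (-A^3)^(3) = -A^9, so f(A) = -A^9 * <K> = -A^16 + A^12 + A^4.
Substitute A = t^(-1/4), i.e. A^e → t^(-e/4): V(t) = t^-1 + t^-3 - t^-4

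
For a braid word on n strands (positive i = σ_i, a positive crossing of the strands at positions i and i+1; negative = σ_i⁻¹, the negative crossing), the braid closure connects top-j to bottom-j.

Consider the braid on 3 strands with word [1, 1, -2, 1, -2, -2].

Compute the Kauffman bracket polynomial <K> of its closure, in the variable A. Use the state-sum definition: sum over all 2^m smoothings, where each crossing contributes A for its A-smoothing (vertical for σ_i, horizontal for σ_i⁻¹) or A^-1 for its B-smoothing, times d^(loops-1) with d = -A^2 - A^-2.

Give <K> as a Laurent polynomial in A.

Braid: s1 s1 s2^-1 s1 s2^-1 s2^-1 on 3 strands, 6 crossings.
Writhe w = (#positive) - (#negative) = 3 - 3 = 0.
Enumerate smoothing states for the bracket polynomial. There are 2^6 = 64 states.
For each crossing: s=0 is the vertical smoothing, s=1 horizontal. Crossing k contributes A^(sign_k * (1 - 2*s_k)); loop factor d = -A^2 - A^-2.
Tabulate the states by total A-exponent and number of loops L (A-exp: L × count):
  A^6: L=4 ×1
  A^4: L=3 ×6
  A^2: L=2 ×14, L=4 ×1
  A^0: L=1 ×13, L=3 ×7
  A^-2: L=2 ×14, L=4 ×1
  A^-4: L=3 ×6
  A^-6: L=4 ×1
Each group contributes A^e * Σ count * d^(L-1):
Powers of d = -A^2 - A^-2: d^2 = A^4 + 2 + A^-4; d^3 = -A^6 - 3*A^2 - 3*A^-2 - A^-6.
  A^6 * (d^3) = -A^12 - 3*A^8 - 3*A^4 - 1
  A^4 * (6*d^2) = 6*A^8 + 12*A^4 + 6
  A^2 * (14*d + d^3) = -A^8 - 17*A^4 - 17 - A^-4
  A^0 * (13 + 7*d^2) = 7*A^4 + 27 + 7*A^-4
  A^-2 * (14*d + d^3) = -A^4 - 17 - 17*A^-4 - A^-8
  A^-4 * (6*d^2) = 6 + 12*A^-4 + 6*A^-8
  A^-6 * (d^3) = -1 - 3*A^-4 - 3*A^-8 - A^-12
Summing the groups: <K> = -A^12 + 2*A^8 - 2*A^4 + 3 - 2*A^-4 + 2*A^-8 - A^-12

Answer: -A^12 + 2*A^8 - 2*A^4 + 3 - 2*A^-4 + 2*A^-8 - A^-12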